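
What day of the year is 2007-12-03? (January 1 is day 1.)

337

Days in months before December: 31 + 28 + 31 + 30 + 31 + 30 + 31 + 31 + 30 + 31 + 30 = 334.
Plus 3 days into December → day 337.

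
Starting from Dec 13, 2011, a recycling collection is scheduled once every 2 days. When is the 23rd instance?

Jan 26, 2012

The 23rd occurrence is 22 intervals after the first: 22 × 2 = 44 days after Dec 13, 2011.
Dec has 31 days — 18 days to the end of Dec leaves 26.
26 days into Jan → Jan 26, 2012.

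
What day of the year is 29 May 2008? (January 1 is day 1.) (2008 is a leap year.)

Days in months before May: 31 + 29 + 31 + 30 = 121.
Plus 29 days into May → day 150.

150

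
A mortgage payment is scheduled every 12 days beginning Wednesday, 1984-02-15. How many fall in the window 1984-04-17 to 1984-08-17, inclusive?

10

Occurrences land 12·i days after 1984-02-15 for i = 0, 1, 2, …
1984-04-17 is 62 days after the start; 62 ÷ 12 = 5 remainder 2; since the remainder is 2, round up to i = 6. First occurrence in the window: #7 on 1984-04-27 (6×12 = 72 days in).
1984-08-17 is 184 days after the start; 184 ÷ 12 = 15 remainder 4. Last occurrence in the window: #16 on 1984-08-13.
Occurrences #7 through #16: 10 in total.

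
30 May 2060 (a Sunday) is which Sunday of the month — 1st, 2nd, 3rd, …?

5th

Day 30 falls in week ⌈30/7⌉ of the month.
Days 1–7 hold the 1st Sunday, 8–14 the 2nd, 15–21 the 3rd, 22–28 the 4th, 29–31 the 5th.
30 is in the range for the 5th.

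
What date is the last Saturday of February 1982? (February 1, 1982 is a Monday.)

27 February 1982

February 1982 begins on a Monday, so the first Saturday is February 6 (5 days later).
February 1982 has 28 days. Adding weeks: 6, 13, 20, 27 — the last one ≤ 28 is the 27th.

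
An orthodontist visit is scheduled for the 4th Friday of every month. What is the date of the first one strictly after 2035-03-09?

March 2035 starts on a Thursday; its first Friday is the 2nd, so the 4th Friday is the 23rd — 2035-03-23.
2035-03-23 is after 2035-03-09, so that is the next one.

2035-03-23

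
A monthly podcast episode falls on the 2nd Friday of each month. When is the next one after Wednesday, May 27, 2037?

Jun 12, 2037

May 2037 starts on a Friday; its first Friday is the 1st, so the 2nd Friday is the 8th — May 8, 2037.
That is not after May 27, 2037, so look at Jun 2037.
Jun 2037 starts on a Monday; its first Friday is the 5th, so the 2nd Friday is the 12th — Jun 12, 2037.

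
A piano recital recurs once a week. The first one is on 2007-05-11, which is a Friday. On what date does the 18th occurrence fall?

2007-09-07

The 18th occurrence is 17 intervals after the first: 17 × 7 = 119 days after 2007-05-11.
May has 31 days — 20 days to the end of May leaves 99.
June has 30 days (69 left).
July has 31 days (38 left).
August has 31 days (7 left).
7 days into September → 2007-09-07.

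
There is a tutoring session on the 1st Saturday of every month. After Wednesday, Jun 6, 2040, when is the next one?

Jun 2040 starts on a Friday, so its 1st Saturday is Jun 2, 2040 (1 day in).
That is not after Jun 6, 2040, so look at Jul 2040.
Jul 2040 starts on a Sunday, so its 1st Saturday is Jul 7, 2040 (6 days in).

Jul 7, 2040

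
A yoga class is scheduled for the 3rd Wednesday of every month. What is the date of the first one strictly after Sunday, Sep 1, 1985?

Sep 18, 1985

Sep 1985 starts on a Sunday; its first Wednesday is the 4th, so the 3rd Wednesday is the 18th — Sep 18, 1985.
Sep 18, 1985 is after Sep 1, 1985, so that is the next one.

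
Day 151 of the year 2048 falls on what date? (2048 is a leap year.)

January has 31 days (151 − 31 = 120 remain).
February has 29 days (120 − 29 = 91 remain).
March has 31 days (91 − 31 = 60 remain).
April has 30 days (60 − 30 = 30 remain).
30 into May → May 30.

May 30, 2048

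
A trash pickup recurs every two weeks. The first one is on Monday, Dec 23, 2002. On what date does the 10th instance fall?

Apr 28, 2003

The 10th occurrence is 9 intervals after the first: 9 × 14 = 126 days after Dec 23, 2002.
Dec has 31 days — 8 days to the end of Dec leaves 118.
Jan has 31 days (87 left).
Feb has 28 days (59 left).
Mar has 31 days (28 left).
28 days into Apr → Apr 28, 2003.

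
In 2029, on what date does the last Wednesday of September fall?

The first Wednesday of September 2029 is September 5.
September 2029 has 30 days. Adding weeks: 5, 12, 19, 26 — the last one ≤ 30 is the 26th.

September 26, 2029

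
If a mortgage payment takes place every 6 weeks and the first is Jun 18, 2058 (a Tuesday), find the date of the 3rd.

Sep 10, 2058

The 3rd occurrence is 2 intervals after the first: 2 × 42 = 84 days after Jun 18, 2058.
Jun has 30 days — 12 days to the end of Jun leaves 72.
Jul has 31 days (41 left).
Aug has 31 days (10 left).
10 days into Sep → Sep 10, 2058.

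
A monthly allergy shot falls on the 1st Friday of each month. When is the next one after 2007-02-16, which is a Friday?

February 2007 starts on a Thursday, so its 1st Friday is 2007-02-02 (1 day in).
That is not after 2007-02-16, so look at March 2007.
March 2007 starts on a Thursday, so its 1st Friday is 2007-03-02 (1 day in).

2007-03-02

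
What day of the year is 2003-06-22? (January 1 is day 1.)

Days in months before June: 31 + 28 + 31 + 30 + 31 = 151.
Plus 22 days into June → day 173.

173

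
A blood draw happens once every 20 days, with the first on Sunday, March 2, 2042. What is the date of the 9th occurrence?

The 9th occurrence is 8 intervals after the first: 8 × 20 = 160 days after March 2, 2042.
March has 31 days — 29 days to the end of March leaves 131.
April has 30 days (101 left).
May has 31 days (70 left).
June has 30 days (40 left).
July has 31 days (9 left).
9 days into August → August 9, 2042.

August 9, 2042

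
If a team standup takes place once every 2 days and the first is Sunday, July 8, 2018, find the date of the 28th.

August 31, 2018

The 28th occurrence is 27 intervals after the first: 27 × 2 = 54 days after July 8, 2018.
July has 31 days — 23 days to the end of July leaves 31.
31 days into August → August 31, 2018.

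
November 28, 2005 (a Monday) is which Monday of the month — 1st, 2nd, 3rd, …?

4th

Day 28 falls in week ⌈28/7⌉ of the month.
Days 1–7 hold the 1st Monday, 8–14 the 2nd, 15–21 the 3rd, 22–28 the 4th, 29–31 the 5th.
28 is in the range for the 4th.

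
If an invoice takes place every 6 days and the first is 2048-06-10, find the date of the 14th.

The 14th occurrence is 13 intervals after the first: 13 × 6 = 78 days after 2048-06-10.
June has 30 days — 20 days to the end of June leaves 58.
July has 31 days (27 left).
27 days into August → 2048-08-27.

2048-08-27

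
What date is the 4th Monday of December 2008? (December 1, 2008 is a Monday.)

December 2008 begins on a Monday, so the first Monday is December 1.
The 4th Monday is 3 weeks later: 1 + 21 = 22.

22 December 2008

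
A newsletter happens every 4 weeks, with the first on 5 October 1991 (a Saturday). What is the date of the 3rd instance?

The 3rd occurrence is 2 intervals after the first: 2 × 28 = 56 days after 5 October 1991.
October has 31 days — 26 days to the end of October leaves 30.
30 days into November → 30 November 1991.

30 November 1991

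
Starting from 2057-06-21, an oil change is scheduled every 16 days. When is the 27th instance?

The 27th occurrence is 26 intervals after the first: 26 × 16 = 416 days after 2057-06-21.
June has 30 days — 9 days to the end of June leaves 407.
From end of June to end of 2057 is 184 days (223 left).
January has 31 days (192 left).
February has 28 days (164 left).
March has 31 days (133 left).
April has 30 days (103 left).
May has 31 days (72 left).
June has 30 days (42 left).
July has 31 days (11 left).
11 days into August → 2058-08-11.

2058-08-11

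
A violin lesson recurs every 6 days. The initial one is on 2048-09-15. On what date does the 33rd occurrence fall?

The 33rd occurrence is 32 intervals after the first: 32 × 6 = 192 days after 2048-09-15.
September has 30 days — 15 days to the end of September leaves 177.
October has 31 days (146 left).
November has 30 days (116 left).
December has 31 days (85 left).
January has 31 days (54 left).
February has 28 days (26 left).
26 days into March → 2049-03-26.

2049-03-26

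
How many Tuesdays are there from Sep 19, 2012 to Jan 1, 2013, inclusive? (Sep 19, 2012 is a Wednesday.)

15

Sep 19, 2012 is a Wednesday; the first Tuesday on or after it is Sep 25, 2012 (6 days later).
From Sep 25, 2012 to Jan 1, 2013: 5 + 31 + 30 + 31 + 1 = 98 days (rest of Sep, Oct, Nov, Dec, Jan).
98 ÷ 7 = 14 full weeks with remainder 0, so 14 more Tuesdays after the first → 15.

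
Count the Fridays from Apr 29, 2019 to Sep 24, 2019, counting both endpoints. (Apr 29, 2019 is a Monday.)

21

Apr 29, 2019 is a Monday; the first Friday on or after it is May 3, 2019 (4 days later).
From May 3, 2019 to Sep 24, 2019: 28 + 30 + 31 + 31 + 24 = 144 days (rest of May, Jun, Jul, Aug, Sep).
144 ÷ 7 = 20 full weeks with remainder 4, so 20 more Fridays after the first → 21.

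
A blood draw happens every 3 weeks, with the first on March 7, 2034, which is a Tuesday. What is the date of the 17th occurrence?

The 17th occurrence is 16 intervals after the first: 16 × 21 = 336 days after March 7, 2034.
March has 31 days — 24 days to the end of March leaves 312.
April has 30 days (282 left).
May has 31 days (251 left).
June has 30 days (221 left).
July has 31 days (190 left).
August has 31 days (159 left).
September has 30 days (129 left).
October has 31 days (98 left).
November has 30 days (68 left).
December has 31 days (37 left).
January has 31 days (6 left).
6 days into February → February 6, 2035.

February 6, 2035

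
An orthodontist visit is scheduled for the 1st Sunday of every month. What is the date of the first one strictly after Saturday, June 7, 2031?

July 6, 2031

June 2031 starts on a Sunday, so its 1st Sunday is June 1, 2031.
That is not after June 7, 2031, so look at July 2031.
July 2031 starts on a Tuesday, so its 1st Sunday is July 6, 2031 (5 days in).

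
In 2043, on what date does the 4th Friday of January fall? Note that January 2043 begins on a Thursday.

January 2043 begins on a Thursday, so the first Friday is January 2 (1 day later).
The 4th Friday is 3 weeks later: 2 + 21 = 23.

23 January 2043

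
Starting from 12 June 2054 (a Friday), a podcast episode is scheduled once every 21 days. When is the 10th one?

The 10th occurrence is 9 intervals after the first: 9 × 21 = 189 days after 12 June 2054.
June has 30 days — 18 days to the end of June leaves 171.
July has 31 days (140 left).
August has 31 days (109 left).
September has 30 days (79 left).
October has 31 days (48 left).
November has 30 days (18 left).
18 days into December → 18 December 2054.

18 December 2054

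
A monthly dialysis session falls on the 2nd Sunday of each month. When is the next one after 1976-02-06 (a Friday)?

1976-02-08

February 1976 starts on a Sunday; its first Sunday is the 1st, so the 2nd Sunday is the 8th — 1976-02-08.
1976-02-08 is after 1976-02-06, so that is the next one.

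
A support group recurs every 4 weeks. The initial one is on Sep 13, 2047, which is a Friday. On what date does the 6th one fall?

Jan 31, 2048

The 6th occurrence is 5 intervals after the first: 5 × 28 = 140 days after Sep 13, 2047.
Sep has 30 days — 17 days to the end of Sep leaves 123.
Oct has 31 days (92 left).
Nov has 30 days (62 left).
Dec has 31 days (31 left).
31 days into Jan → Jan 31, 2048.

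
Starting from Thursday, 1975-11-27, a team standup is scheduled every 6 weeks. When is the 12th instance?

The 12th occurrence is 11 intervals after the first: 11 × 42 = 462 days after 1975-11-27.
November has 30 days — 3 days to the end of November leaves 459.
From end of November to end of 1975 is 31 days (428 left).
1976 has 366 days (62 left).
January has 31 days (31 left).
February has 28 days (3 left).
3 days into March → 1977-03-03.

1977-03-03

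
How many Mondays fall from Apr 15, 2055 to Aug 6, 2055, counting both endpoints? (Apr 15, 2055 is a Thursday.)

16

Apr 15, 2055 is a Thursday; the first Monday on or after it is Apr 19, 2055 (4 days later).
From Apr 19, 2055 to Aug 6, 2055: 11 + 31 + 30 + 31 + 6 = 109 days (rest of Apr, May, Jun, Jul, Aug).
109 ÷ 7 = 15 full weeks with remainder 4, so 15 more Mondays after the first → 16.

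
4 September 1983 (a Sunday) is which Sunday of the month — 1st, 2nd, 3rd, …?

1st

Day 4 falls in week ⌈4/7⌉ of the month.
Days 1–7 hold the 1st Sunday, 8–14 the 2nd, 15–21 the 3rd, 22–28 the 4th, 29–31 the 5th.
4 is in the range for the 1st.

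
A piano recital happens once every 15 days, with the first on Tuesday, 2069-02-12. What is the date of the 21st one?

The 21st occurrence is 20 intervals after the first: 20 × 15 = 300 days after 2069-02-12.
February has 28 days — 16 days to the end of February leaves 284.
March has 31 days (253 left).
April has 30 days (223 left).
May has 31 days (192 left).
June has 30 days (162 left).
July has 31 days (131 left).
August has 31 days (100 left).
September has 30 days (70 left).
October has 31 days (39 left).
November has 30 days (9 left).
9 days into December → 2069-12-09.

2069-12-09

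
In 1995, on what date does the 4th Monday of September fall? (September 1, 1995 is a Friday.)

1995-09-25

September 1995 begins on a Friday, so the first Monday is September 4 (3 days later).
The 4th Monday is 3 weeks later: 4 + 21 = 25.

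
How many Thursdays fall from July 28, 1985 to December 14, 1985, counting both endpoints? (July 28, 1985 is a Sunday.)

20

July 28, 1985 is a Sunday; the first Thursday on or after it is August 1, 1985 (4 days later).
From August 1, 1985 to December 14, 1985: 30 + 30 + 31 + 30 + 14 = 135 days (rest of August, September, October, November, December).
135 ÷ 7 = 19 full weeks with remainder 2, so 19 more Thursdays after the first → 20.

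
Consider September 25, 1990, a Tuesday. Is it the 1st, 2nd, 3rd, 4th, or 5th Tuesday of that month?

Day 25 falls in week ⌈25/7⌉ of the month.
Days 1–7 hold the 1st Tuesday, 8–14 the 2nd, 15–21 the 3rd, 22–28 the 4th, 29–31 the 5th.
25 is in the range for the 4th.

4th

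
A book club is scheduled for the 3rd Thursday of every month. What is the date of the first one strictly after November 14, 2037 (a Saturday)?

November 2037 starts on a Sunday; its first Thursday is the 5th, so the 3rd Thursday is the 19th — November 19, 2037.
November 19, 2037 is after November 14, 2037, so that is the next one.

November 19, 2037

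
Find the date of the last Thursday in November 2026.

The first Thursday of November 2026 is November 5.
November 2026 has 30 days. Adding weeks: 5, 12, 19, 26 — the last one ≤ 30 is the 26th.

2026-11-26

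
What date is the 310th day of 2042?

January has 31 days (310 − 31 = 279 remain).
February has 28 days (279 − 28 = 251 remain).
March has 31 days (251 − 31 = 220 remain).
April has 30 days (220 − 30 = 190 remain).
May has 31 days (190 − 31 = 159 remain).
June has 30 days (159 − 30 = 129 remain).
July has 31 days (129 − 31 = 98 remain).
August has 31 days (98 − 31 = 67 remain).
September has 30 days (67 − 30 = 37 remain).
October has 31 days (37 − 31 = 6 remain).
6 into November → November 6.

November 6, 2042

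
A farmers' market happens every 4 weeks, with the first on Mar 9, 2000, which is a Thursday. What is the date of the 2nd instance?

The 2nd occurrence is 1 interval after the first: 1 × 28 = 28 days after Mar 9, 2000.
Mar has 31 days — 22 days to the end of Mar leaves 6.
6 days into Apr → Apr 6, 2000.

Apr 6, 2000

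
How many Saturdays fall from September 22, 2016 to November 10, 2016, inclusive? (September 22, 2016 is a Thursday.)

7

September 22, 2016 is a Thursday; the first Saturday on or after it is September 24, 2016 (2 days later).
From September 24, 2016 to November 10, 2016: 6 + 31 + 10 = 47 days (rest of September, October, November).
47 ÷ 7 = 6 full weeks with remainder 5, so 6 more Saturdays after the first → 7.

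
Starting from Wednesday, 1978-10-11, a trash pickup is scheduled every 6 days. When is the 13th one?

The 13th occurrence is 12 intervals after the first: 12 × 6 = 72 days after 1978-10-11.
October has 31 days — 20 days to the end of October leaves 52.
November has 30 days (22 left).
22 days into December → 1978-12-22.

1978-12-22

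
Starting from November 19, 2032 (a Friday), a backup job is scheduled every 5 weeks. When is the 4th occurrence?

March 4, 2033

The 4th occurrence is 3 intervals after the first: 3 × 35 = 105 days after November 19, 2032.
November has 30 days — 11 days to the end of November leaves 94.
December has 31 days (63 left).
January has 31 days (32 left).
February has 28 days (4 left).
4 days into March → March 4, 2033.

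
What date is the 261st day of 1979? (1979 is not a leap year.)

Jan has 31 days (261 − 31 = 230 remain).
Feb has 28 days (230 − 28 = 202 remain).
Mar has 31 days (202 − 31 = 171 remain).
Apr has 30 days (171 − 30 = 141 remain).
May has 31 days (141 − 31 = 110 remain).
Jun has 30 days (110 − 30 = 80 remain).
Jul has 31 days (80 − 31 = 49 remain).
Aug has 31 days (49 − 31 = 18 remain).
18 into Sep → Sep 18.

Sep 18, 1979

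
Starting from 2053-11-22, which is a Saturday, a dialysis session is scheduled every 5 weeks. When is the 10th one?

The 10th occurrence is 9 intervals after the first: 9 × 35 = 315 days after 2053-11-22.
November has 30 days — 8 days to the end of November leaves 307.
December has 31 days (276 left).
January has 31 days (245 left).
February has 28 days (217 left).
March has 31 days (186 left).
April has 30 days (156 left).
May has 31 days (125 left).
June has 30 days (95 left).
July has 31 days (64 left).
August has 31 days (33 left).
September has 30 days (3 left).
3 days into October → 2054-10-03.

2054-10-03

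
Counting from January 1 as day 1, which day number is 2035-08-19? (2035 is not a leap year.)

Days in months before August: 31 + 28 + 31 + 30 + 31 + 30 + 31 = 212.
Plus 19 days into August → day 231.

231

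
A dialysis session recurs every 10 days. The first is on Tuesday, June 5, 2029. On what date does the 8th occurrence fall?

The 8th occurrence is 7 intervals after the first: 7 × 10 = 70 days after June 5, 2029.
June has 30 days — 25 days to the end of June leaves 45.
July has 31 days (14 left).
14 days into August → August 14, 2029.

August 14, 2029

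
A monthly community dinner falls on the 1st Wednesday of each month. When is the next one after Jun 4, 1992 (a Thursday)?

Jul 1, 1992

Jun 1992 starts on a Monday, so its 1st Wednesday is Jun 3, 1992 (2 days in).
That is not after Jun 4, 1992, so look at Jul 1992.
Jul 1992 starts on a Wednesday, so its 1st Wednesday is Jul 1, 1992.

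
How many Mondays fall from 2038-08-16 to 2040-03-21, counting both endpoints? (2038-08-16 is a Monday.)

2038-08-16 is a Monday; the first Monday on or after it is 2038-08-16.
From 2038-08-16 to 2040-03-21: 137 + 365 + 81 = 583 days (rest of 2038, 2039, to 2040-03-21 in 2040).
583 ÷ 7 = 83 full weeks with remainder 2, so 83 more Mondays after the first → 84.

84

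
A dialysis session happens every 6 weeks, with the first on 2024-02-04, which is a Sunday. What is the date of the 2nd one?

2024-03-17

The 2nd occurrence is 1 interval after the first: 1 × 42 = 42 days after 2024-02-04.
February has 29 days — 25 days to the end of February leaves 17.
17 days into March → 2024-03-17.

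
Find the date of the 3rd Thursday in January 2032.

2032-01-15

January 2032 begins on a Thursday, so the first Thursday is January 1.
The 3rd Thursday is 2 weeks later: 1 + 14 = 15.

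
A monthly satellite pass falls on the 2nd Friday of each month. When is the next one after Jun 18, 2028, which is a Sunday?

Jul 14, 2028

Jun 2028 starts on a Thursday; its first Friday is the 2nd, so the 2nd Friday is the 9th — Jun 9, 2028.
That is not after Jun 18, 2028, so look at Jul 2028.
Jul 2028 starts on a Saturday; its first Friday is the 7th, so the 2nd Friday is the 14th — Jul 14, 2028.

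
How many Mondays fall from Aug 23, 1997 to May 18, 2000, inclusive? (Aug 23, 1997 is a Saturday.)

Aug 23, 1997 is a Saturday; the first Monday on or after it is Aug 25, 1997 (2 days later).
From Aug 25, 1997 to May 18, 2000: 128 + 365 + 365 + 139 = 997 days (rest of 1997, 1998, 1999, to May 18, 2000 in 2000).
997 ÷ 7 = 142 full weeks with remainder 3, so 142 more Mondays after the first → 143.

143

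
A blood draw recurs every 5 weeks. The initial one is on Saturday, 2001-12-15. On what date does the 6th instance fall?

The 6th occurrence is 5 intervals after the first: 5 × 35 = 175 days after 2001-12-15.
December has 31 days — 16 days to the end of December leaves 159.
January has 31 days (128 left).
February has 28 days (100 left).
March has 31 days (69 left).
April has 30 days (39 left).
May has 31 days (8 left).
8 days into June → 2002-06-08.

2002-06-08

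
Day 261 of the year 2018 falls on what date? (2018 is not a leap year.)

September 18, 2018

January has 31 days (261 − 31 = 230 remain).
February has 28 days (230 − 28 = 202 remain).
March has 31 days (202 − 31 = 171 remain).
April has 30 days (171 − 30 = 141 remain).
May has 31 days (141 − 31 = 110 remain).
June has 30 days (110 − 30 = 80 remain).
July has 31 days (80 − 31 = 49 remain).
August has 31 days (49 − 31 = 18 remain).
18 into September → September 18.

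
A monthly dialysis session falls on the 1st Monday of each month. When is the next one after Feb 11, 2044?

Feb 2044 starts on a Monday, so its 1st Monday is Feb 1, 2044.
That is not after Feb 11, 2044, so look at Mar 2044.
Mar 2044 starts on a Tuesday, so its 1st Monday is Mar 7, 2044 (6 days in).

Mar 7, 2044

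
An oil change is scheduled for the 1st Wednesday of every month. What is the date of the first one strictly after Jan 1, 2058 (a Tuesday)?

Jan 2, 2058

Jan 2058 starts on a Tuesday, so its 1st Wednesday is Jan 2, 2058 (1 day in).
Jan 2, 2058 is after Jan 1, 2058, so that is the next one.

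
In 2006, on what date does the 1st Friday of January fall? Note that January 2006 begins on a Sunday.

January 2006 begins on a Sunday, so the first Friday is January 6 (5 days later).

2006-01-06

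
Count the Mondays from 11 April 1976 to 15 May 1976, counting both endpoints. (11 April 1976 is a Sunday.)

5

11 April 1976 is a Sunday; the first Monday on or after it is 12 April 1976 (1 day later).
From 12 April 1976 to 15 May 1976: 18 + 15 = 33 days (rest of April, May).
33 ÷ 7 = 4 full weeks with remainder 5, so 4 more Mondays after the first → 5.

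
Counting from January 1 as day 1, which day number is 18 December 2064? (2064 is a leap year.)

353

Days in months before December: 31 + 29 + 31 + 30 + 31 + 30 + 31 + 31 + 30 + 31 + 30 = 335.
Plus 18 days into December → day 353.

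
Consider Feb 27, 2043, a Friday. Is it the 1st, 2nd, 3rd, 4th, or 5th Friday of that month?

4th

Day 27 falls in week ⌈27/7⌉ of the month.
Days 1–7 hold the 1st Friday, 8–14 the 2nd, 15–21 the 3rd, 22–28 the 4th, 29–31 the 5th.
27 is in the range for the 4th.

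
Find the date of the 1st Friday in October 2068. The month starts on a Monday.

October 2068 begins on a Monday, so the first Friday is October 5 (4 days later).

5 October 2068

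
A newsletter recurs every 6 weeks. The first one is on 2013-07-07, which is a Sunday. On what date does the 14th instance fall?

2015-01-04

The 14th occurrence is 13 intervals after the first: 13 × 42 = 546 days after 2013-07-07.
July has 31 days — 24 days to the end of July leaves 522.
From end of July to end of 2013 is 153 days (369 left).
2014 has 365 days (4 left).
4 days into January → 2015-01-04.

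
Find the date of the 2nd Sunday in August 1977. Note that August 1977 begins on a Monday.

14 August 1977

August 1977 begins on a Monday, so the first Sunday is August 7 (6 days later).
The 2nd Sunday is 1 weeks later: 7 + 7 = 14.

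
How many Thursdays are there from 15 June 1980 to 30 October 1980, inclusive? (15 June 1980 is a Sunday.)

15 June 1980 is a Sunday; the first Thursday on or after it is 19 June 1980 (4 days later).
From 19 June 1980 to 30 October 1980: 11 + 31 + 31 + 30 + 30 = 133 days (rest of June, July, August, September, October).
133 ÷ 7 = 19 full weeks with remainder 0, so 19 more Thursdays after the first → 20.

20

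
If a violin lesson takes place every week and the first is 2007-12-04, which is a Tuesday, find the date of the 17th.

The 17th occurrence is 16 intervals after the first: 16 × 7 = 112 days after 2007-12-04.
December has 31 days — 27 days to the end of December leaves 85.
January has 31 days (54 left).
February has 29 days (25 left).
25 days into March → 2008-03-25.

2008-03-25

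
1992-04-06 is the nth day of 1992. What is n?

Days in months before April: 31 + 29 + 31 = 91.
Plus 6 days into April → day 97.

97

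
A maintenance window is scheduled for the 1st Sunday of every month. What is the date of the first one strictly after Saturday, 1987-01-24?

January 1987 starts on a Thursday, so its 1st Sunday is 1987-01-04 (3 days in).
That is not after 1987-01-24, so look at February 1987.
February 1987 starts on a Sunday, so its 1st Sunday is 1987-02-01.

1987-02-01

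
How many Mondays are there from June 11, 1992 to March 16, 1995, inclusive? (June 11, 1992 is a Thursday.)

June 11, 1992 is a Thursday; the first Monday on or after it is June 15, 1992 (4 days later).
From June 15, 1992 to March 16, 1995: 199 + 365 + 365 + 75 = 1004 days (rest of 1992, 1993, 1994, to March 16, 1995 in 1995).
1004 ÷ 7 = 143 full weeks with remainder 3, so 143 more Mondays after the first → 144.

144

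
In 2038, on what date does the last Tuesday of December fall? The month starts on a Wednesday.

December 2038 begins on a Wednesday, so the first Tuesday is December 7 (6 days later).
December 2038 has 31 days. Adding weeks: 7, 14, 21, 28 — the last one ≤ 31 is the 28th.

28 December 2038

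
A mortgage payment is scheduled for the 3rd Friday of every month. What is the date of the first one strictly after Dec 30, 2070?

Jan 16, 2071

Dec 2070 starts on a Monday; its first Friday is the 5th, so the 3rd Friday is the 19th — Dec 19, 2070.
That is not after Dec 30, 2070, so look at Jan 2071.
Jan 2071 starts on a Thursday; its first Friday is the 2nd, so the 3rd Friday is the 16th — Jan 16, 2071.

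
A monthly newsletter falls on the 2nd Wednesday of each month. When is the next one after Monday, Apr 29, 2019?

Apr 2019 starts on a Monday; its first Wednesday is the 3rd, so the 2nd Wednesday is the 10th — Apr 10, 2019.
That is not after Apr 29, 2019, so look at May 2019.
May 2019 starts on a Wednesday; its first Wednesday is the 1st, so the 2nd Wednesday is the 8th — May 8, 2019.

May 8, 2019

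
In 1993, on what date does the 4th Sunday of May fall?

1993-05-23

The first Sunday of May 1993 is May 2.
The 4th Sunday is 3 weeks later: 2 + 21 = 23.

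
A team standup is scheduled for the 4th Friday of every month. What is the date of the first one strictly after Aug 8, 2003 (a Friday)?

Aug 22, 2003

Aug 2003 starts on a Friday; its first Friday is the 1st, so the 4th Friday is the 22nd — Aug 22, 2003.
Aug 22, 2003 is after Aug 8, 2003, so that is the next one.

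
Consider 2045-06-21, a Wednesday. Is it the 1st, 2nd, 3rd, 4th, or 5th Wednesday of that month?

Day 21 falls in week ⌈21/7⌉ of the month.
Days 1–7 hold the 1st Wednesday, 8–14 the 2nd, 15–21 the 3rd, 22–28 the 4th, 29–31 the 5th.
21 is in the range for the 3rd.

3rd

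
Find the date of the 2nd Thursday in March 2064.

The first Thursday of March 2064 is March 6.
The 2nd Thursday is 1 weeks later: 6 + 7 = 13.

March 13, 2064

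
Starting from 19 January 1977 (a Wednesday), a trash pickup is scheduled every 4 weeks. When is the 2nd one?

16 February 1977

The 2nd occurrence is 1 interval after the first: 1 × 28 = 28 days after 19 January 1977.
January has 31 days — 12 days to the end of January leaves 16.
16 days into February → 16 February 1977.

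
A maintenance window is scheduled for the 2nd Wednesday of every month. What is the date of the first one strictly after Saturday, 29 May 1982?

9 June 1982

May 1982 starts on a Saturday; its first Wednesday is the 5th, so the 2nd Wednesday is the 12th — 12 May 1982.
That is not after 29 May 1982, so look at June 1982.
June 1982 starts on a Tuesday; its first Wednesday is the 2nd, so the 2nd Wednesday is the 9th — 9 June 1982.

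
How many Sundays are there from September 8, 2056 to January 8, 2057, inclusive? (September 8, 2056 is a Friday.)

18

September 8, 2056 is a Friday; the first Sunday on or after it is September 10, 2056 (2 days later).
From September 10, 2056 to January 8, 2057: 20 + 31 + 30 + 31 + 8 = 120 days (rest of September, October, November, December, January).
120 ÷ 7 = 17 full weeks with remainder 1, so 17 more Sundays after the first → 18.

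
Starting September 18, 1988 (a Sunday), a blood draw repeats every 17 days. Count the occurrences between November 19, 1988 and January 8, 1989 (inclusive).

Occurrences land 17·i days after September 18, 1988 for i = 0, 1, 2, …
November 19, 1988 is 62 days after the start; 62 ÷ 17 = 3 remainder 11; since the remainder is 11, round up to i = 4. First occurrence in the window: #5 on November 25, 1988 (4×17 = 68 days in).
January 8, 1989 is 112 days after the start; 112 ÷ 17 = 6 remainder 10. Last occurrence in the window: #7 on December 29, 1988.
Occurrences #5 through #7: 3 in total.

3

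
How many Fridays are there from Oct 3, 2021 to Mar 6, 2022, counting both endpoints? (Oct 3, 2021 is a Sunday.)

Oct 3, 2021 is a Sunday; the first Friday on or after it is Oct 8, 2021 (5 days later).
From Oct 8, 2021 to Mar 6, 2022: 23 + 30 + 31 + 31 + 28 + 6 = 149 days (rest of Oct, Nov, Dec, Jan, Feb, Mar).
149 ÷ 7 = 21 full weeks with remainder 2, so 21 more Fridays after the first → 22.

22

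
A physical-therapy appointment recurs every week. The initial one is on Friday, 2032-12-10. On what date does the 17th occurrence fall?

2033-04-01

The 17th occurrence is 16 intervals after the first: 16 × 7 = 112 days after 2032-12-10.
December has 31 days — 21 days to the end of December leaves 91.
January has 31 days (60 left).
February has 28 days (32 left).
March has 31 days (1 left).
1 day into April → 2033-04-01.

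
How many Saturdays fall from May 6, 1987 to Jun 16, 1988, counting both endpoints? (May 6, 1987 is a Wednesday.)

May 6, 1987 is a Wednesday; the first Saturday on or after it is May 9, 1987 (3 days later).
From May 9, 1987 to Jun 16, 1988: 236 + 168 = 404 days (rest of 1987, to Jun 16, 1988 in 1988).
404 ÷ 7 = 57 full weeks with remainder 5, so 57 more Saturdays after the first → 58.

58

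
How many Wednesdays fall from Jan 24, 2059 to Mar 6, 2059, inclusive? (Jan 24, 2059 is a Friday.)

6

Jan 24, 2059 is a Friday; the first Wednesday on or after it is Jan 29, 2059 (5 days later).
From Jan 29, 2059 to Mar 6, 2059: 2 + 28 + 6 = 36 days (rest of Jan, Feb, Mar).
36 ÷ 7 = 5 full weeks with remainder 1, so 5 more Wednesdays after the first → 6.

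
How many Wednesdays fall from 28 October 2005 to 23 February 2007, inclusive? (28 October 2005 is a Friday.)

69

28 October 2005 is a Friday; the first Wednesday on or after it is 2 November 2005 (5 days later).
From 2 November 2005 to 23 February 2007: 59 + 365 + 54 = 478 days (rest of 2005, 2006, to 23 February 2007 in 2007).
478 ÷ 7 = 68 full weeks with remainder 2, so 68 more Wednesdays after the first → 69.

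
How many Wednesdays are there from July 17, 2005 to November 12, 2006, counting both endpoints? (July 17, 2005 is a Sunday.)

July 17, 2005 is a Sunday; the first Wednesday on or after it is July 20, 2005 (3 days later).
From July 20, 2005 to November 12, 2006: 164 + 316 = 480 days (rest of 2005, to November 12, 2006 in 2006).
480 ÷ 7 = 68 full weeks with remainder 4, so 68 more Wednesdays after the first → 69.

69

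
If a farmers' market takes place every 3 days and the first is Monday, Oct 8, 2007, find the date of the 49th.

Feb 29, 2008

The 49th occurrence is 48 intervals after the first: 48 × 3 = 144 days after Oct 8, 2007.
Oct has 31 days — 23 days to the end of Oct leaves 121.
Nov has 30 days (91 left).
Dec has 31 days (60 left).
Jan has 31 days (29 left).
29 days into Feb → Feb 29, 2008.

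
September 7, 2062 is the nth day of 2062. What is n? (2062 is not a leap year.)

Days in months before September: 31 + 28 + 31 + 30 + 31 + 30 + 31 + 31 = 243.
Plus 7 days into September → day 250.

250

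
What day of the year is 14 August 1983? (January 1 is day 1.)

Days in months before August: 31 + 28 + 31 + 30 + 31 + 30 + 31 = 212.
Plus 14 days into August → day 226.

226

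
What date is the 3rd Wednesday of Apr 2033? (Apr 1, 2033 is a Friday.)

Apr 20, 2033

Apr 2033 begins on a Friday, so the first Wednesday is Apr 6 (5 days later).
The 3rd Wednesday is 2 weeks later: 6 + 14 = 20.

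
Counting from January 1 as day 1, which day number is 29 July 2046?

210

Days in months before July: 31 + 28 + 31 + 30 + 31 + 30 = 181.
Plus 29 days into July → day 210.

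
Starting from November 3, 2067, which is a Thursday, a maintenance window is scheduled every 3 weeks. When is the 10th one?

The 10th occurrence is 9 intervals after the first: 9 × 21 = 189 days after November 3, 2067.
November has 30 days — 27 days to the end of November leaves 162.
December has 31 days (131 left).
January has 31 days (100 left).
February has 29 days (71 left).
March has 31 days (40 left).
April has 30 days (10 left).
10 days into May → May 10, 2068.

May 10, 2068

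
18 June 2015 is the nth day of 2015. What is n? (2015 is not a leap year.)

Days in months before June: 31 + 28 + 31 + 30 + 31 = 151.
Plus 18 days into June → day 169.

169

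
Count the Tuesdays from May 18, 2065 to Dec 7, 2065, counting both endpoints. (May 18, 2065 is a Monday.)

May 18, 2065 is a Monday; the first Tuesday on or after it is May 19, 2065 (1 day later).
From May 19, 2065 to Dec 7, 2065: 12 + 30 + 31 + 31 + 30 + 31 + 30 + 7 = 202 days (rest of May, Jun, Jul, Aug, Sep, Oct, Nov, Dec).
202 ÷ 7 = 28 full weeks with remainder 6, so 28 more Tuesdays after the first → 29.

29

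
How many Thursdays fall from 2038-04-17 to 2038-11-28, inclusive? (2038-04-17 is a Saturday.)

2038-04-17 is a Saturday; the first Thursday on or after it is 2038-04-22 (5 days later).
From 2038-04-22 to 2038-11-28: 8 + 31 + 30 + 31 + 31 + 30 + 31 + 28 = 220 days (rest of April, May, June, July, August, September, October, November).
220 ÷ 7 = 31 full weeks with remainder 3, so 31 more Thursdays after the first → 32.

32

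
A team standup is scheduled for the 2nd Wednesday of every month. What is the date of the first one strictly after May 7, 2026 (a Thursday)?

May 2026 starts on a Friday; its first Wednesday is the 6th, so the 2nd Wednesday is the 13th — May 13, 2026.
May 13, 2026 is after May 7, 2026, so that is the next one.

May 13, 2026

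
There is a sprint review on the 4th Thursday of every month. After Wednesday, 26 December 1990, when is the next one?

27 December 1990

December 1990 starts on a Saturday; its first Thursday is the 6th, so the 4th Thursday is the 27th — 27 December 1990.
27 December 1990 is after 26 December 1990, so that is the next one.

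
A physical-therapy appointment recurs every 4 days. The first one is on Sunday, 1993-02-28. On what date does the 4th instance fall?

The 4th occurrence is 3 intervals after the first: 3 × 4 = 12 days after 1993-02-28.
February has 28 days — 0 days to the end of February leaves 12.
12 days into March → 1993-03-12.

1993-03-12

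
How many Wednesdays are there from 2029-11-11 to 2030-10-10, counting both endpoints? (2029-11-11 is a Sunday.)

2029-11-11 is a Sunday; the first Wednesday on or after it is 2029-11-14 (3 days later).
From 2029-11-14 to 2030-10-10: 47 + 283 = 330 days (rest of 2029, to 2030-10-10 in 2030).
330 ÷ 7 = 47 full weeks with remainder 1, so 47 more Wednesdays after the first → 48.

48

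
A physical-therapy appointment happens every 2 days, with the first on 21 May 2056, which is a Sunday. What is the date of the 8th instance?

The 8th occurrence is 7 intervals after the first: 7 × 2 = 14 days after 21 May 2056.
May has 31 days — 10 days to the end of May leaves 4.
4 days into June → 4 June 2056.

4 June 2056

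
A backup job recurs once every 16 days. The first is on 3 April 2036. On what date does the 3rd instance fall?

5 May 2036

The 3rd occurrence is 2 intervals after the first: 2 × 16 = 32 days after 3 April 2036.
April has 30 days — 27 days to the end of April leaves 5.
5 days into May → 5 May 2036.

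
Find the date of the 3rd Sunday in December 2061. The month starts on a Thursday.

December 2061 begins on a Thursday, so the first Sunday is December 4 (3 days later).
The 3rd Sunday is 2 weeks later: 4 + 14 = 18.

December 18, 2061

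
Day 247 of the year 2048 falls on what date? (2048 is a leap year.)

2048-09-03

January has 31 days (247 − 31 = 216 remain).
February has 29 days (216 − 29 = 187 remain).
March has 31 days (187 − 31 = 156 remain).
April has 30 days (156 − 30 = 126 remain).
May has 31 days (126 − 31 = 95 remain).
June has 30 days (95 − 30 = 65 remain).
July has 31 days (65 − 31 = 34 remain).
August has 31 days (34 − 31 = 3 remain).
3 into September → September 3.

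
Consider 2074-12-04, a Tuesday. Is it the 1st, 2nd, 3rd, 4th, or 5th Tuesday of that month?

1st

Day 4 falls in week ⌈4/7⌉ of the month.
Days 1–7 hold the 1st Tuesday, 8–14 the 2nd, 15–21 the 3rd, 22–28 the 4th, 29–31 the 5th.
4 is in the range for the 1st.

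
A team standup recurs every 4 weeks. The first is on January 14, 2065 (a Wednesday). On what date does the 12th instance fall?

November 18, 2065

The 12th occurrence is 11 intervals after the first: 11 × 28 = 308 days after January 14, 2065.
January has 31 days — 17 days to the end of January leaves 291.
February has 28 days (263 left).
March has 31 days (232 left).
April has 30 days (202 left).
May has 31 days (171 left).
June has 30 days (141 left).
July has 31 days (110 left).
August has 31 days (79 left).
September has 30 days (49 left).
October has 31 days (18 left).
18 days into November → November 18, 2065.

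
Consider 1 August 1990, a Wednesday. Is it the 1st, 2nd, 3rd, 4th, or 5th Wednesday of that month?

Day 1 falls in week ⌈1/7⌉ of the month.
Days 1–7 hold the 1st Wednesday, 8–14 the 2nd, 15–21 the 3rd, 22–28 the 4th, 29–31 the 5th.
1 is in the range for the 1st.

1st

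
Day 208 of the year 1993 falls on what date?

27 July 1993

January has 31 days (208 − 31 = 177 remain).
February has 28 days (177 − 28 = 149 remain).
March has 31 days (149 − 31 = 118 remain).
April has 30 days (118 − 30 = 88 remain).
May has 31 days (88 − 31 = 57 remain).
June has 30 days (57 − 30 = 27 remain).
27 into July → July 27.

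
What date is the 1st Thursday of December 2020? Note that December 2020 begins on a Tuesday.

December 2020 begins on a Tuesday, so the first Thursday is December 3 (2 days later).

3 December 2020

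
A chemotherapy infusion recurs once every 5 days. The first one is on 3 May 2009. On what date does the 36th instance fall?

25 October 2009

The 36th occurrence is 35 intervals after the first: 35 × 5 = 175 days after 3 May 2009.
May has 31 days — 28 days to the end of May leaves 147.
June has 30 days (117 left).
July has 31 days (86 left).
August has 31 days (55 left).
September has 30 days (25 left).
25 days into October → 25 October 2009.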